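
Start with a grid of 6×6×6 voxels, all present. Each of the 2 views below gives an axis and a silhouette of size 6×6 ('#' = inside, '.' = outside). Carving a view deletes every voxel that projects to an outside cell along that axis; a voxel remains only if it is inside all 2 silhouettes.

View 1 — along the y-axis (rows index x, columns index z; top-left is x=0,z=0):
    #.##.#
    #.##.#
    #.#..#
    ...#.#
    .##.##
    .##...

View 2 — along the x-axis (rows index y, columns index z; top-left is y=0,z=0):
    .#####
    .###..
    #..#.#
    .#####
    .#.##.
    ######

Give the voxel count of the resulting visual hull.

start: 6×6×6 = 216 voxels
[1] y-view keeps 19 columns → grid now 114
[2] x-view keeps 25 columns → grid now 78

remaining voxels: 78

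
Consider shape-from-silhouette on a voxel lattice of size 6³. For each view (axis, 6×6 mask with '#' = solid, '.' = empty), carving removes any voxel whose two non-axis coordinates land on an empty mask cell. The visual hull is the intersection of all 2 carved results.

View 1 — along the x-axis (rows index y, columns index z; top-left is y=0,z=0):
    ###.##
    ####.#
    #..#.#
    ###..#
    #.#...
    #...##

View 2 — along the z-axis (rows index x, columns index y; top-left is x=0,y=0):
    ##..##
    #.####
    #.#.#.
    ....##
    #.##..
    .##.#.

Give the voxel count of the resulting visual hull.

before carving: 216 voxels (6×6×6)
  1. axis=0 (YZ plane), |mask|=22  ⇒  voxels=132
  2. axis=2 (XY plane), |mask|=20  ⇒  voxels=69

69 voxels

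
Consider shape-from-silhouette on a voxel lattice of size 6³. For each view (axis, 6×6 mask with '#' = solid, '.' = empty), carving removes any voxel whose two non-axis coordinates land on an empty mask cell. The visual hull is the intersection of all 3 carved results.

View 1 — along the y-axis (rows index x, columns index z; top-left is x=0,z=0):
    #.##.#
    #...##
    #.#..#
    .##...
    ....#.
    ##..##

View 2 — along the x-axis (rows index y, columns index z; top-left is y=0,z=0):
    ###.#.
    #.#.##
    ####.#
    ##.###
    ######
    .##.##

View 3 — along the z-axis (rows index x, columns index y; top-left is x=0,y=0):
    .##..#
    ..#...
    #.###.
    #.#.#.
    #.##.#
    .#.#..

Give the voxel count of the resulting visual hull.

full grid |V| = 216
[1] y-view keeps 17 columns → grid now 102
[2] x-view keeps 28 columns → grid now 83
[3] z-view keeps 17 columns → grid now 37

37 voxels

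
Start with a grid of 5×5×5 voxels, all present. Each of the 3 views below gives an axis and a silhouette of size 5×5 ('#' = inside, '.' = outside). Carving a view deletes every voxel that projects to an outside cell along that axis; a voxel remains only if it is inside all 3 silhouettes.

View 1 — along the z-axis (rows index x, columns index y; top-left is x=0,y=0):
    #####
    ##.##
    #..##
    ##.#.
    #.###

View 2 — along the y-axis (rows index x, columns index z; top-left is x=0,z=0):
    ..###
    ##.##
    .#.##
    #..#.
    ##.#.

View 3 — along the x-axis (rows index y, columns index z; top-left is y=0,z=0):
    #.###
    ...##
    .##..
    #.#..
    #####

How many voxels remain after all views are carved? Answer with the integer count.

initial block: 5^3 = 125
carve view 1 (along z, XY-mask fill 19/25): 95 voxels remain
carve view 2 (along y, XZ-mask fill 15/25): 58 voxels remain
carve view 3 (along x, YZ-mask fill 15/25): 36 voxels remain

remaining voxels: 36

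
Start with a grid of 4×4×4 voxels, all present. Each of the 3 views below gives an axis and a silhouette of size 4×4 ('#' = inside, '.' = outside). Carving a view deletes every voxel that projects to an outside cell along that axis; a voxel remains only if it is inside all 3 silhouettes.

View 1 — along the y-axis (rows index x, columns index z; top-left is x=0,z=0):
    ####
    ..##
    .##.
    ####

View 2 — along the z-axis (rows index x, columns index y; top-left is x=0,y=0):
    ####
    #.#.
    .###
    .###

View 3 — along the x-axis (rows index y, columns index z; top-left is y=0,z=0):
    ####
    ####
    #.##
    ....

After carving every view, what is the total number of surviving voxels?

start: 4×4×4 = 64 voxels
step 1: project along y, AND mask (12/16) → |grid| = 48
step 2: project along z, AND mask (12/16) → |grid| = 38
step 3: project along x, AND mask (11/16) → |grid| = 25

25 voxels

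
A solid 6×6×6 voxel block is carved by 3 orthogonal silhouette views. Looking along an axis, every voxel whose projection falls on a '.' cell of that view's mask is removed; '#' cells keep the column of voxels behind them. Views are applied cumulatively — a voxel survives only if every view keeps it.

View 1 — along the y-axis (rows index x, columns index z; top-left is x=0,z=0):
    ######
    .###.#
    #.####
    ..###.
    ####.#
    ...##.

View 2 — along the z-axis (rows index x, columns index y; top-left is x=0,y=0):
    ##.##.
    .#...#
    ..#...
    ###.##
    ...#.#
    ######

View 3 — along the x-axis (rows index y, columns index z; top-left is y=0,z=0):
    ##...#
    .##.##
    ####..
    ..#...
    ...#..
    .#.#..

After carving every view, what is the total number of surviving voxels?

initial block: 6^3 = 216
step 1: project along y, AND mask (25/36) → |grid| = 150
step 2: project along z, AND mask (20/36) → |grid| = 74
step 3: project along x, AND mask (15/36) → |grid| = 30

voxel count = 30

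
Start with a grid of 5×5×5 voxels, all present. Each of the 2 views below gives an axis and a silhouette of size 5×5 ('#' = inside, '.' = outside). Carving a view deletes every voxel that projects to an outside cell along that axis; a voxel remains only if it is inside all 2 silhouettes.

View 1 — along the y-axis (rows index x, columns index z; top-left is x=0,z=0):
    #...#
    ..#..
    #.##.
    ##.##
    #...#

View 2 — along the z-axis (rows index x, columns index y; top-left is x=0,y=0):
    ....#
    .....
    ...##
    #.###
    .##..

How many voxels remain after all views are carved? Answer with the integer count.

28 voxels

full grid |V| = 125
step 1: project along y, AND mask (12/25) → |grid| = 60
step 2: project along z, AND mask (9/25) → |grid| = 28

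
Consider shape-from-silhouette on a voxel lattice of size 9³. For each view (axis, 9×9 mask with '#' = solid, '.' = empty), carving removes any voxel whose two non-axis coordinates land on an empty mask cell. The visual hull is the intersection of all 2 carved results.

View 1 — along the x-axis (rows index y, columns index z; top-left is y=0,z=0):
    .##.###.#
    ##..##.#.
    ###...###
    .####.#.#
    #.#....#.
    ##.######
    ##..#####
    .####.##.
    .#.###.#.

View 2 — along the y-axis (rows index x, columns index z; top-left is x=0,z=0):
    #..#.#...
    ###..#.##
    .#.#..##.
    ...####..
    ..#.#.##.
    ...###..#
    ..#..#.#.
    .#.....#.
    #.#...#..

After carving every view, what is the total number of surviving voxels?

voxel count = 190

before carving: 729 voxels (9×9×9)
V1 x: intersect with YZ mask (52 set) -- 468 left
V2 y: intersect with XZ mask (33 set) -- 190 left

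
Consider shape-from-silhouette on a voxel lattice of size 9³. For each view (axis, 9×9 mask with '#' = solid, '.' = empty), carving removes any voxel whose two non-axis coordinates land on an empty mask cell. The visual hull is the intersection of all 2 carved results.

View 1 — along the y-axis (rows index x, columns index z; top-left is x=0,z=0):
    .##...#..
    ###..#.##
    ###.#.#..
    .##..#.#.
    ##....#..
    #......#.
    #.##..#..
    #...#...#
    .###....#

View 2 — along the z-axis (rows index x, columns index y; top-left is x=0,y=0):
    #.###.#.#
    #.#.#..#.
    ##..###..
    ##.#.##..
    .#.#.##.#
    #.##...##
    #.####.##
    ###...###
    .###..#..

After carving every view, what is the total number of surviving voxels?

voxel count = 174

full grid |V| = 729
V1 y: intersect with XZ mask (34 set) -- 306 left
V2 z: intersect with XY mask (47 set) -- 174 left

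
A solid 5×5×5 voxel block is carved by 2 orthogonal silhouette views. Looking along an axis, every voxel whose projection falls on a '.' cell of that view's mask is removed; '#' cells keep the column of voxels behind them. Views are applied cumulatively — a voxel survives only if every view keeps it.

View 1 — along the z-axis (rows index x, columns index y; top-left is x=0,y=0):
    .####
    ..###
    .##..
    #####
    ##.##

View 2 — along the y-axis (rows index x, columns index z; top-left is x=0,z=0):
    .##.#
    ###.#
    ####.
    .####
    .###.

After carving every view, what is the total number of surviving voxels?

full grid |V| = 125
after view 1 [z-axis, 18 of 25 cells solid] → remaining = 90
after view 2 [y-axis, 18 of 25 cells solid] → remaining = 64

voxel count = 64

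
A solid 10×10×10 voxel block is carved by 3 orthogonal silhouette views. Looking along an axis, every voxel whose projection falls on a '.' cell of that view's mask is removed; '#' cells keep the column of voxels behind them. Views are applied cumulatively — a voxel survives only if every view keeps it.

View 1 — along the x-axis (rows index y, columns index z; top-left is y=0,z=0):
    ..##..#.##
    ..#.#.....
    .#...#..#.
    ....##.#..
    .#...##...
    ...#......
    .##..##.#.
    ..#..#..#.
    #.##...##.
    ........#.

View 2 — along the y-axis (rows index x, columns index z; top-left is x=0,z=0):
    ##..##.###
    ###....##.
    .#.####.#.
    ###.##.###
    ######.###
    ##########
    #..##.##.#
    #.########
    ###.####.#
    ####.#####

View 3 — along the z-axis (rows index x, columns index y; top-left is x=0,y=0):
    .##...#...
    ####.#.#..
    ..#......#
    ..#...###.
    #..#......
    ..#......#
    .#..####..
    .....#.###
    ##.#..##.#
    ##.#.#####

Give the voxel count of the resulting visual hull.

start: 10×10×10 = 1000 voxels
step 1: project along x, AND mask (31/100) → |grid| = 310
step 2: project along y, AND mask (77/100) → |grid| = 234
step 3: project along z, AND mask (42/100) → |grid| = 95

95 voxels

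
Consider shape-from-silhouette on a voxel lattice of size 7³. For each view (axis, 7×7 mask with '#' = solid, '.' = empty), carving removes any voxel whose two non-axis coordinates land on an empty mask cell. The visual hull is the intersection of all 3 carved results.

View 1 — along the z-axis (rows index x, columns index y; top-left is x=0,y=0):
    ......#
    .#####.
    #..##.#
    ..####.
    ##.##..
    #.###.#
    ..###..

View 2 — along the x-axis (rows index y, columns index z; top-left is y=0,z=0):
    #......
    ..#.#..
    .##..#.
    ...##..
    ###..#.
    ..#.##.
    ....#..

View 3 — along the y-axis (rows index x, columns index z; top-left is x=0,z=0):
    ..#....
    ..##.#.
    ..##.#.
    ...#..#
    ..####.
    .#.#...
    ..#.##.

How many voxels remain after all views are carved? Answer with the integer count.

full grid |V| = 343
after view 1 [z-axis, 26 of 49 cells solid] → remaining = 182
after view 2 [x-axis, 16 of 49 cells solid] → remaining = 64
after view 3 [y-axis, 18 of 49 cells solid] → remaining = 26

|visual hull| = 26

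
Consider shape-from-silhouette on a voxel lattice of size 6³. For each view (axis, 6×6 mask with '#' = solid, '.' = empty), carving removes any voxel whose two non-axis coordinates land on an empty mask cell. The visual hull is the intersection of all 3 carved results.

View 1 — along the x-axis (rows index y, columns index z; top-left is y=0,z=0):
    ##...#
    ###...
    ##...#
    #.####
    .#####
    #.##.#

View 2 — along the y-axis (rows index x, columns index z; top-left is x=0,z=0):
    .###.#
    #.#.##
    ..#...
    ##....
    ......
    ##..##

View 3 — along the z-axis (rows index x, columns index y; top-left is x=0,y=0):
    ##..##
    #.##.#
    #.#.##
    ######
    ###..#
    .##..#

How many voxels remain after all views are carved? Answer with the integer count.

start: 6×6×6 = 216 voxels
step 1: project along x, AND mask (23/36) → |grid| = 138
step 2: project along y, AND mask (15/36) → |grid| = 61
step 3: project along z, AND mask (25/36) → |grid| = 40

remaining voxels: 40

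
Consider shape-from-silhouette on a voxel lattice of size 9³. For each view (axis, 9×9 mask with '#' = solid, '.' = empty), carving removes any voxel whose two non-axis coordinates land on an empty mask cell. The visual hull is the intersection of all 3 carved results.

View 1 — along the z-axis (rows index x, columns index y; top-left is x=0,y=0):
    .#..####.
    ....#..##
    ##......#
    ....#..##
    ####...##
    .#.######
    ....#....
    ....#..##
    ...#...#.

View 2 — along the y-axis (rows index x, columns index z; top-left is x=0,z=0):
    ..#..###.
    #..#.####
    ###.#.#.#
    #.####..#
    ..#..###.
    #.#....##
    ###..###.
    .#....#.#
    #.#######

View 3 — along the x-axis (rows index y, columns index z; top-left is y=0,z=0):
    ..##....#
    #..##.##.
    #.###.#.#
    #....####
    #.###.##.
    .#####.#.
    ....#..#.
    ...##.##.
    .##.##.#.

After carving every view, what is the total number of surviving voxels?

80 voxels

full grid |V| = 729
carve view 1 (along z, XY-mask fill 33/81): 297 voxels remain
carve view 2 (along y, XZ-mask fill 47/81): 157 voxels remain
carve view 3 (along x, YZ-mask fill 42/81): 80 voxels remain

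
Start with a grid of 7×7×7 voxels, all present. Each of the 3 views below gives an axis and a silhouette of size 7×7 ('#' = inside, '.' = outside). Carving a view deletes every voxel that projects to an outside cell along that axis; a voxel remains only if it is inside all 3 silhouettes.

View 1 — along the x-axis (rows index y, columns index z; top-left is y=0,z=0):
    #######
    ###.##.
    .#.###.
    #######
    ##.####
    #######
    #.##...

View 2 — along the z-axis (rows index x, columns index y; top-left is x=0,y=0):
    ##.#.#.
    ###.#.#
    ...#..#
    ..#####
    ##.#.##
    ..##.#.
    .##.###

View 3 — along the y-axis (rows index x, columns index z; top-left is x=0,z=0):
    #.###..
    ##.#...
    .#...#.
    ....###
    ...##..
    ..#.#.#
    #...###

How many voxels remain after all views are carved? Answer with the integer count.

before carving: 343 voxels (7×7×7)
V1 x: intersect with YZ mask (39 set) -- 273 left
V2 z: intersect with XY mask (29 set) -- 160 left
V3 y: intersect with XZ mask (21 set) -- 69 left

voxel count = 69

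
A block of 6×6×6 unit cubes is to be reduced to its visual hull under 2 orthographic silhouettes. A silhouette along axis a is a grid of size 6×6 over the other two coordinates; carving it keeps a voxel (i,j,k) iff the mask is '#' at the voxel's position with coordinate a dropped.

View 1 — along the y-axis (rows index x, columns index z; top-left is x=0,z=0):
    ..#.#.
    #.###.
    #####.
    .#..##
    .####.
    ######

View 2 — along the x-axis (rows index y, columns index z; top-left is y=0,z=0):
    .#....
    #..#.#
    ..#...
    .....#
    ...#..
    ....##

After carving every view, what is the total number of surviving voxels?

start: 6×6×6 = 216 voxels
[1] y-view keeps 24 columns → grid now 144
[2] x-view keeps 9 columns → grid now 32

|visual hull| = 32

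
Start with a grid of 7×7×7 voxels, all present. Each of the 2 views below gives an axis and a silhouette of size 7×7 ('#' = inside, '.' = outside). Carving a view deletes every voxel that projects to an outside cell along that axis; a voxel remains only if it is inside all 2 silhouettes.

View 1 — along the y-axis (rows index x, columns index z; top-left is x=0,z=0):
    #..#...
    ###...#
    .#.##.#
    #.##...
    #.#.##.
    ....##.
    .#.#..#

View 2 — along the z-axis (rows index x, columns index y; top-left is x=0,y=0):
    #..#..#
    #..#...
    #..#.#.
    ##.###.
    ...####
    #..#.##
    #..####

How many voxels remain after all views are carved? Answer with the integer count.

|visual hull| = 80

initial block: 7^3 = 343
step 1: project along y, AND mask (22/49) → |grid| = 154
step 2: project along z, AND mask (26/49) → |grid| = 80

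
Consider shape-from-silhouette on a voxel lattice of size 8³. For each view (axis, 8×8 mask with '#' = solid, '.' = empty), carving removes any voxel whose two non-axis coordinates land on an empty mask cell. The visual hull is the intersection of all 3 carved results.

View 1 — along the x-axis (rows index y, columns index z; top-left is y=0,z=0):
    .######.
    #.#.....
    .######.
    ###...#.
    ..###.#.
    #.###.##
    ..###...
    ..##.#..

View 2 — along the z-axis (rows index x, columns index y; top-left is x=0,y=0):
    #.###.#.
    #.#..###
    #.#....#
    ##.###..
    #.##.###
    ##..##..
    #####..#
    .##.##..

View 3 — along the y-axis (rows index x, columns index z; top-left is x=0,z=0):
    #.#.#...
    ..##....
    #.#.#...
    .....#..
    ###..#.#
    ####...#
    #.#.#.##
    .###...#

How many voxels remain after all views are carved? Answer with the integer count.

initial block: 8^3 = 512
[1] x-view keeps 34 columns → grid now 272
[2] z-view keeps 38 columns → grid now 173
[3] y-view keeps 28 columns → grid now 76

76 voxels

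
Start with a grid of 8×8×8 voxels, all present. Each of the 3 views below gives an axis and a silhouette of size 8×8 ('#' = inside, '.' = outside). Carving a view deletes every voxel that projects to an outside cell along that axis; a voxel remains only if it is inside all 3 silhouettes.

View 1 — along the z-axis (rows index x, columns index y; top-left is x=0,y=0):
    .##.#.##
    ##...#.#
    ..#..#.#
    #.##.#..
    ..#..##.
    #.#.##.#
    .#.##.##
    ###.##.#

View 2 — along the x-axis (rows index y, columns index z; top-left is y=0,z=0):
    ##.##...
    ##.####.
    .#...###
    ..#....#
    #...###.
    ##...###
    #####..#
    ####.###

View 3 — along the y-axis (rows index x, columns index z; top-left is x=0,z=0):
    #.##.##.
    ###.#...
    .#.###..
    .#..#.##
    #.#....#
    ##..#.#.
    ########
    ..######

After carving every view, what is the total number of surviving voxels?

voxel count = 109

full grid |V| = 512
step 1: project along z, AND mask (35/64) → |grid| = 280
step 2: project along x, AND mask (38/64) → |grid| = 174
step 3: project along y, AND mask (38/64) → |grid| = 109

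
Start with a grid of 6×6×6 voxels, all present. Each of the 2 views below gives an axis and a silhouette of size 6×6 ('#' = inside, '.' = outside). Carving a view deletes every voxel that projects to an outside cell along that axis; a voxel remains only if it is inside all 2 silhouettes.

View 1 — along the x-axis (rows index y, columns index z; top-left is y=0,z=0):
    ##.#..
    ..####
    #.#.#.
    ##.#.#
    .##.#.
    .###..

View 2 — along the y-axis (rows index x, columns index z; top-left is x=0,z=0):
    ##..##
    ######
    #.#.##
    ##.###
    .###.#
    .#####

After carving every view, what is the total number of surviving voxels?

start: 6×6×6 = 216 voxels
after view 1 [x-axis, 20 of 36 cells solid] → remaining = 120
after view 2 [y-axis, 28 of 36 cells solid] → remaining = 91

voxel count = 91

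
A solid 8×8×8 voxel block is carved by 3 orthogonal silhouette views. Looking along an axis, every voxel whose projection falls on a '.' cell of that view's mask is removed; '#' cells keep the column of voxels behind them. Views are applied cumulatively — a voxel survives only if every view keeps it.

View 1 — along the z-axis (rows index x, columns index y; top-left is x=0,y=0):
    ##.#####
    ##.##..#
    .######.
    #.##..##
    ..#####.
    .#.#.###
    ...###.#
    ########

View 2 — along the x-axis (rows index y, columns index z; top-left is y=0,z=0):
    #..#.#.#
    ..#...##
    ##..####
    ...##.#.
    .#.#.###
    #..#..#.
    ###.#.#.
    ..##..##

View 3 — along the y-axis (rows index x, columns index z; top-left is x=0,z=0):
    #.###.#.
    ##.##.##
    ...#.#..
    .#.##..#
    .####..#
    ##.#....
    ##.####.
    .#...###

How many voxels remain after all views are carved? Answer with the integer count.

voxel count = 98

initial block: 8^3 = 512
[1] z-view keeps 45 columns → grid now 360
[2] x-view keeps 33 columns → grid now 181
[3] y-view keeps 35 columns → grid now 98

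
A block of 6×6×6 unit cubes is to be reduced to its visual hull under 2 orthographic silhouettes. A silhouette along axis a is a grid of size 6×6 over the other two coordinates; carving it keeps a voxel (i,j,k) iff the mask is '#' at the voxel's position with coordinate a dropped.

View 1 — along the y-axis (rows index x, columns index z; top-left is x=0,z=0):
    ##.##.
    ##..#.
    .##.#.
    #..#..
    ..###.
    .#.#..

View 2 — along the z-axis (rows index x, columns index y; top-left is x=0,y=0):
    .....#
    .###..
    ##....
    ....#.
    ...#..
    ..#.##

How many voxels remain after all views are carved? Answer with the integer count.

full grid |V| = 216
step 1: project along y, AND mask (17/36) → |grid| = 102
step 2: project along z, AND mask (11/36) → |grid| = 30

30 voxels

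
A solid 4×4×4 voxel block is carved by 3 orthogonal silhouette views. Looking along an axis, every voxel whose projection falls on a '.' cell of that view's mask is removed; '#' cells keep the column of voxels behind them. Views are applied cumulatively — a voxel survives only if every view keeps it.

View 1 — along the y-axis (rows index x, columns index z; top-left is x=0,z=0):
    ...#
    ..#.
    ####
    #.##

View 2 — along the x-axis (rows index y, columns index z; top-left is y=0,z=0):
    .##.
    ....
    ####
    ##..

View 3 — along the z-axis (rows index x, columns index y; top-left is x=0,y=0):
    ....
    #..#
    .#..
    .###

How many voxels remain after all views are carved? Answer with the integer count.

full grid |V| = 64
after view 1 [y-axis, 9 of 16 cells solid] → remaining = 36
after view 2 [x-axis, 8 of 16 cells solid] → remaining = 16
after view 3 [z-axis, 6 of 16 cells solid] → remaining = 5

|visual hull| = 5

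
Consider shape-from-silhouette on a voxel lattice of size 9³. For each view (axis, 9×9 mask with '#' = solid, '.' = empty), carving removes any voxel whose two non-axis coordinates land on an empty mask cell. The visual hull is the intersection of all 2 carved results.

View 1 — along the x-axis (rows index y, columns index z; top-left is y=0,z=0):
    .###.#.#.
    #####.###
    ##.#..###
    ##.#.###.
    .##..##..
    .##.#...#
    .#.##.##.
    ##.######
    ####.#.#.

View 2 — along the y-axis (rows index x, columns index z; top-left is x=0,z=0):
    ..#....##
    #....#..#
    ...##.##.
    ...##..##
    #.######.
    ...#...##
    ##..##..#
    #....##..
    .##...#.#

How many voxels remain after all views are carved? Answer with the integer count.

before carving: 729 voxels (9×9×9)
carve view 1 (along x, YZ-mask fill 52/81): 468 voxels remain
carve view 2 (along y, XZ-mask fill 36/81): 200 voxels remain

|visual hull| = 200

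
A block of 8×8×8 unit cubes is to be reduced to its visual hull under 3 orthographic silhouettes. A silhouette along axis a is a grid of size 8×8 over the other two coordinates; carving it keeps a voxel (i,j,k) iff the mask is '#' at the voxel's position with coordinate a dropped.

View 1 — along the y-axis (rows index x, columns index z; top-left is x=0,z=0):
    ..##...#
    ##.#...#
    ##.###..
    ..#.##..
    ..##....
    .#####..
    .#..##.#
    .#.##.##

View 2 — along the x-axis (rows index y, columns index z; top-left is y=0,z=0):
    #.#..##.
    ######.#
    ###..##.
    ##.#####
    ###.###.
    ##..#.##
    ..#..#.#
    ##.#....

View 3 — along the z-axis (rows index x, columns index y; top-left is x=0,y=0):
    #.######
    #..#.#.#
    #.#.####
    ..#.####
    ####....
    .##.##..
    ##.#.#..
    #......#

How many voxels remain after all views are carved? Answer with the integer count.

voxel count = 78

before carving: 512 voxels (8×8×8)
V1 y: intersect with XZ mask (31 set) -- 248 left
V2 x: intersect with YZ mask (40 set) -- 147 left
V3 z: intersect with XY mask (36 set) -- 78 left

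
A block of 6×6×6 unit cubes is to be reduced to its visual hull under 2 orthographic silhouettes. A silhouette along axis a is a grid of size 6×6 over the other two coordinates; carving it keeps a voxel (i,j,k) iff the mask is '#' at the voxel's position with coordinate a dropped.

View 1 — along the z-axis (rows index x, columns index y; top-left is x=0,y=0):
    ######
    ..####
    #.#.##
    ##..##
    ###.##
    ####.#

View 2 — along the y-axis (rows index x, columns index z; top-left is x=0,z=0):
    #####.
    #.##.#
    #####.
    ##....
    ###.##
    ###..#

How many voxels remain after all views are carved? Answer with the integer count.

|visual hull| = 119

full grid |V| = 216
[1] z-view keeps 28 columns → grid now 168
[2] y-view keeps 25 columns → grid now 119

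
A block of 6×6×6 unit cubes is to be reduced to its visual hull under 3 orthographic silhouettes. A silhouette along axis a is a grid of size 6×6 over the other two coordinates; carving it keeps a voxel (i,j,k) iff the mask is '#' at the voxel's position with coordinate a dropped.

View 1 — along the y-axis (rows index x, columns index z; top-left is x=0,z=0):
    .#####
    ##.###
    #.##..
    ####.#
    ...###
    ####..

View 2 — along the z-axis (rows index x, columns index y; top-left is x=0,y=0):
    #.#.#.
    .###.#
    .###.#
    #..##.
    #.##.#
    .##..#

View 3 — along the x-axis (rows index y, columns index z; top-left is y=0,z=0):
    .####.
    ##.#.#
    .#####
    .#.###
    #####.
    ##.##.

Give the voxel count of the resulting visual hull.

start: 6×6×6 = 216 voxels
[1] y-view keeps 25 columns → grid now 150
[2] z-view keeps 21 columns → grid now 86
[3] x-view keeps 26 columns → grid now 65

voxel count = 65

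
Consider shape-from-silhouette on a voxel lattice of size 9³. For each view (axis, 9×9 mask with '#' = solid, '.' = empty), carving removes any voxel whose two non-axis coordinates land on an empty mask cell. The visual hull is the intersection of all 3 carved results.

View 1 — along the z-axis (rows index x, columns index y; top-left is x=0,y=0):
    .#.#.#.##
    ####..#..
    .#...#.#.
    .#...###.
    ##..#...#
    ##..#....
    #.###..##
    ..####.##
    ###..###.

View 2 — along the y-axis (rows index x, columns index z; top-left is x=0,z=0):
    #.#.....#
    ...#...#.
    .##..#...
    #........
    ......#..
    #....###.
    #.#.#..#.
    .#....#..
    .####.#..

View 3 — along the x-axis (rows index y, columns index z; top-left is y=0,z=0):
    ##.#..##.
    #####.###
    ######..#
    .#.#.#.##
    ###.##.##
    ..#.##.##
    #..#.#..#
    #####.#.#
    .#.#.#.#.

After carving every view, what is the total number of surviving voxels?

before carving: 729 voxels (9×9×9)
after view 1 [z-axis, 42 of 81 cells solid] → remaining = 378
after view 2 [y-axis, 25 of 81 cells solid] → remaining = 120
after view 3 [x-axis, 52 of 81 cells solid] → remaining = 77

77 voxels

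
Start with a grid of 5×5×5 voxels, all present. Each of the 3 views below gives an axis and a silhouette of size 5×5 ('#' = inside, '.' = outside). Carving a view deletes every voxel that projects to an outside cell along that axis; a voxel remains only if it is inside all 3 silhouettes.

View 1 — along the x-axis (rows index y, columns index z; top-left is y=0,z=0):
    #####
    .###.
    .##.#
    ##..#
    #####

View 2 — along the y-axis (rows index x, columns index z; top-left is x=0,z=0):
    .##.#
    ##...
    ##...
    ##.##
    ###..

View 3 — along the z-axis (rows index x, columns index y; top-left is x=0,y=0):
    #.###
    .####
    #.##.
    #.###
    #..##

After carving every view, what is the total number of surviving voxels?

remaining voxels: 43

full grid |V| = 125
after view 1 [x-axis, 19 of 25 cells solid] → remaining = 95
after view 2 [y-axis, 14 of 25 cells solid] → remaining = 56
after view 3 [z-axis, 18 of 25 cells solid] → remaining = 43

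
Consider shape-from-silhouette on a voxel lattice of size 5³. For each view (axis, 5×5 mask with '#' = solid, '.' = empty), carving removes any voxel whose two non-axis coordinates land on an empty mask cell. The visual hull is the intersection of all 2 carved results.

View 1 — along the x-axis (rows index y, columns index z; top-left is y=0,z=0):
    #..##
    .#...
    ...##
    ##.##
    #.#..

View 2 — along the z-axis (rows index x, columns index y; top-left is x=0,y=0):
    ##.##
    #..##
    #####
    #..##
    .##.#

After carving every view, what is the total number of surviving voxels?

voxel count = 45

before carving: 125 voxels (5×5×5)
  1. axis=0 (YZ plane), |mask|=12  ⇒  voxels=60
  2. axis=2 (XY plane), |mask|=18  ⇒  voxels=45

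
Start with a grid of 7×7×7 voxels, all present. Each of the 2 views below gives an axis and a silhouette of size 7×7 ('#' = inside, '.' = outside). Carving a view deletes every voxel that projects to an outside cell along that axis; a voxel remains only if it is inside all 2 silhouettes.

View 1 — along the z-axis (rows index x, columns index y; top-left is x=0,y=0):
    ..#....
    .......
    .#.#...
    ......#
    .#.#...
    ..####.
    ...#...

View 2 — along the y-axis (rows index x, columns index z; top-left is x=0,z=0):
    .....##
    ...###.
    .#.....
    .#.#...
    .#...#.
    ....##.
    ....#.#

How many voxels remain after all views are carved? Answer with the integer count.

initial block: 7^3 = 343
V1 z: intersect with XY mask (11 set) -- 77 left
V2 y: intersect with XZ mask (14 set) -- 20 left

voxel count = 20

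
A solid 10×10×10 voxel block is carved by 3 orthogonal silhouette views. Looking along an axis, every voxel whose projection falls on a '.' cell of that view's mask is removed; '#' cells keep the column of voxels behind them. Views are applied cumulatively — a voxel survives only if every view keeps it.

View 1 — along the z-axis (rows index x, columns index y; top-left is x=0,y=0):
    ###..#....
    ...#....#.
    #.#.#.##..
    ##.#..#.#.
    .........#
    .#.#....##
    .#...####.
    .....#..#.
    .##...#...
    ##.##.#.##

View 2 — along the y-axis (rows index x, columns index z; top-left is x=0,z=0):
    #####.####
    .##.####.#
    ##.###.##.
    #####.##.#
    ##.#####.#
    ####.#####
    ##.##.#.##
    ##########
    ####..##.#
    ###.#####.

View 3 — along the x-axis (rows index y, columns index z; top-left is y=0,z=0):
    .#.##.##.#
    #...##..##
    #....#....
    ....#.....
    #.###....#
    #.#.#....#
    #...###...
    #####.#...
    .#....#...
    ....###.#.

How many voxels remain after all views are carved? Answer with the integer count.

start: 10×10×10 = 1000 voxels
[1] z-view keeps 38 columns → grid now 380
[2] y-view keeps 80 columns → grid now 301
[3] x-view keeps 39 columns → grid now 111

|visual hull| = 111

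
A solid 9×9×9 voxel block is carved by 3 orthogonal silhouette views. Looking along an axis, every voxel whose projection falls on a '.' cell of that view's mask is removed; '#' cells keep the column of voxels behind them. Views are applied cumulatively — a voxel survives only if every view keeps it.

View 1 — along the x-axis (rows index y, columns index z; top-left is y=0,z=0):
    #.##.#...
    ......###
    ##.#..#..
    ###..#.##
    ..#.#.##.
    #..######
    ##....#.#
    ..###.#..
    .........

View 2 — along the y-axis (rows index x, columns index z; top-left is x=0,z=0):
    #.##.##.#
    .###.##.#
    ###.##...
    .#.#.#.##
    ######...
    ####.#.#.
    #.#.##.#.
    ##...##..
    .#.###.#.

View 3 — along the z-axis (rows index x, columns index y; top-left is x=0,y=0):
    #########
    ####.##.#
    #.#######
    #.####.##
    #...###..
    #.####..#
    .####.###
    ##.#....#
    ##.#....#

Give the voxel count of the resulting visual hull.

|visual hull| = 131

start: 9×9×9 = 729 voxels
  1. axis=0 (YZ plane), |mask|=36  ⇒  voxels=324
  2. axis=1 (XZ plane), |mask|=48  ⇒  voxels=184
  3. axis=2 (XY plane), |mask|=56  ⇒  voxels=131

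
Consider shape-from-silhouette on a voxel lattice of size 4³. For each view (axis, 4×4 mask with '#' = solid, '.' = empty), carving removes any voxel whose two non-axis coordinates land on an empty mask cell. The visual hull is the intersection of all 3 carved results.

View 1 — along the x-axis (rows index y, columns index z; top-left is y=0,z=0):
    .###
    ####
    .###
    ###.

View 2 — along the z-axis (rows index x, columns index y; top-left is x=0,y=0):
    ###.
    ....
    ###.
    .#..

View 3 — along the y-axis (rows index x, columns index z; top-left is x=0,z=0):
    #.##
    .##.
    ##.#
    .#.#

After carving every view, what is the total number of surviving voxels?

before carving: 64 voxels (4×4×4)
carve view 1 (along x, YZ-mask fill 13/16): 52 voxels remain
carve view 2 (along z, XY-mask fill 7/16): 24 voxels remain
carve view 3 (along y, XZ-mask fill 10/16): 16 voxels remain

|visual hull| = 16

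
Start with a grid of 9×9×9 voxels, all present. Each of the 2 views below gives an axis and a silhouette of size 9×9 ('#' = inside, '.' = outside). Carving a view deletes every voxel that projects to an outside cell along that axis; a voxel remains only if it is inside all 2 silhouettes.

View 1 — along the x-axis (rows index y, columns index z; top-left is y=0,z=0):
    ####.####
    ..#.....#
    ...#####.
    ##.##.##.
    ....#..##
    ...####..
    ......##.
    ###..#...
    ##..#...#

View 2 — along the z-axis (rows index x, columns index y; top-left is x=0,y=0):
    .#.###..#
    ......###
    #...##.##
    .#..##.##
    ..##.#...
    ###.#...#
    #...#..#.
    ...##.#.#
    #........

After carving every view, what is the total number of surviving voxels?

initial block: 9^3 = 729
after view 1 [x-axis, 38 of 81 cells solid] → remaining = 342
after view 2 [z-axis, 34 of 81 cells solid] → remaining = 144

144 voxels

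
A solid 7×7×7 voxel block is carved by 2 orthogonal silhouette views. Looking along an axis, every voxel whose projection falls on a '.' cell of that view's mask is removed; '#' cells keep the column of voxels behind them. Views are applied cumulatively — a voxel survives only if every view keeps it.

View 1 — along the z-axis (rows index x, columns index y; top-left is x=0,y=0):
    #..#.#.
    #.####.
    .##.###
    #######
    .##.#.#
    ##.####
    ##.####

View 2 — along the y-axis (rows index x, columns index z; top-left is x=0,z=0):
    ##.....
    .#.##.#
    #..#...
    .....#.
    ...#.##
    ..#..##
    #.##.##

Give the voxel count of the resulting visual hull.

remaining voxels: 103

start: 7×7×7 = 343 voxels
after view 1 [z-axis, 36 of 49 cells solid] → remaining = 252
after view 2 [y-axis, 20 of 49 cells solid] → remaining = 103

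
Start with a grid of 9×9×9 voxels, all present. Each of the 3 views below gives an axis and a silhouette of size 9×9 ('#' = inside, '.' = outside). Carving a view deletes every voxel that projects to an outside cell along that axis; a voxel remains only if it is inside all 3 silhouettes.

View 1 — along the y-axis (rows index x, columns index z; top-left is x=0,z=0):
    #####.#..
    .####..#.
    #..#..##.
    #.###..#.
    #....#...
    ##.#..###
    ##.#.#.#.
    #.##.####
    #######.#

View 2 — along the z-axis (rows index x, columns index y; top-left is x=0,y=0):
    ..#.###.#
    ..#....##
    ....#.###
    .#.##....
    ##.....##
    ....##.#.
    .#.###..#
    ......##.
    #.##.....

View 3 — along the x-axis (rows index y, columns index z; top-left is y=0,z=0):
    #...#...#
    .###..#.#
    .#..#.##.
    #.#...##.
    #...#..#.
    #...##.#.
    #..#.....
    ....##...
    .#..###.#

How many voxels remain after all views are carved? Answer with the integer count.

voxel count = 61

start: 9×9×9 = 729 voxels
V1 y: intersect with XZ mask (48 set) -- 432 left
V2 z: intersect with XY mask (32 set) -- 165 left
V3 x: intersect with YZ mask (32 set) -- 61 left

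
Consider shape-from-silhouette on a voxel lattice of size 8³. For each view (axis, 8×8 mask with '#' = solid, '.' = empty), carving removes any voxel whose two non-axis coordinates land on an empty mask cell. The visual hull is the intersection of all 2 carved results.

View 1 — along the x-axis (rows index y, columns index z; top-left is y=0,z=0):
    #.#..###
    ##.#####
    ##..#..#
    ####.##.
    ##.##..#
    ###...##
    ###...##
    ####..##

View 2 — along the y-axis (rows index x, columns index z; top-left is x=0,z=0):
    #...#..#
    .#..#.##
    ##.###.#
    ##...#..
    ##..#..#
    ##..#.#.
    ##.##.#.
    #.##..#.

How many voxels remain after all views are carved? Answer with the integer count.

full grid |V| = 512
after view 1 [x-axis, 43 of 64 cells solid] → remaining = 344
after view 2 [y-axis, 33 of 64 cells solid] → remaining = 191

191 voxels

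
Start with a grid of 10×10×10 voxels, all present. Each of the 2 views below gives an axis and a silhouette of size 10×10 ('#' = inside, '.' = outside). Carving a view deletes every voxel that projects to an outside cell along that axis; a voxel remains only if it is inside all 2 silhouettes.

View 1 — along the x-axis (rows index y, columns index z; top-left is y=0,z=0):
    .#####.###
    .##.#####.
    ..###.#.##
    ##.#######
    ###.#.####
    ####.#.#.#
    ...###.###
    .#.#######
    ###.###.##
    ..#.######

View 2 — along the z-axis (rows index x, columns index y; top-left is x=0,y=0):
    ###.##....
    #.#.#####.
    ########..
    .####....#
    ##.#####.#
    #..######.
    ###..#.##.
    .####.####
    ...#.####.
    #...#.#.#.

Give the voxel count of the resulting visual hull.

remaining voxels: 468

initial block: 10^3 = 1000
after view 1 [x-axis, 74 of 100 cells solid] → remaining = 740
after view 2 [z-axis, 63 of 100 cells solid] → remaining = 468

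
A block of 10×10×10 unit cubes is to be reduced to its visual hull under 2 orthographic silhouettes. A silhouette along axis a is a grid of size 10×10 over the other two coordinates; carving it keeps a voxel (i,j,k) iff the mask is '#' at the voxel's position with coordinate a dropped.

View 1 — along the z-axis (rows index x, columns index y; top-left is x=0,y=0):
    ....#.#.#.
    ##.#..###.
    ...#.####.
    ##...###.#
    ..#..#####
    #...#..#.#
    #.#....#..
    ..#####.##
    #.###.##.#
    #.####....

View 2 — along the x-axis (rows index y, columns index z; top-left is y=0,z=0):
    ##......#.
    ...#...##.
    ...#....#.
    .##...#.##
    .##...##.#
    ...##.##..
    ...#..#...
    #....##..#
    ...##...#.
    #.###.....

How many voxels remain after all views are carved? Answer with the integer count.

full grid |V| = 1000
step 1: project along z, AND mask (52/100) → |grid| = 520
step 2: project along x, AND mask (35/100) → |grid| = 181

|visual hull| = 181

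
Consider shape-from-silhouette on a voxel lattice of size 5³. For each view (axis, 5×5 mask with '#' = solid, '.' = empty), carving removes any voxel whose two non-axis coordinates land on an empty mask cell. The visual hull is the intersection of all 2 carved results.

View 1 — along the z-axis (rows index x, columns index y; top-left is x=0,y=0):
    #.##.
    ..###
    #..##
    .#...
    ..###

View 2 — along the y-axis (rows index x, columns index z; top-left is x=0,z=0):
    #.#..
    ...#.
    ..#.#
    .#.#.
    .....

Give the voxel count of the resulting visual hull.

17 voxels

full grid |V| = 125
  1. axis=2 (XY plane), |mask|=13  ⇒  voxels=65
  2. axis=1 (XZ plane), |mask|=7  ⇒  voxels=17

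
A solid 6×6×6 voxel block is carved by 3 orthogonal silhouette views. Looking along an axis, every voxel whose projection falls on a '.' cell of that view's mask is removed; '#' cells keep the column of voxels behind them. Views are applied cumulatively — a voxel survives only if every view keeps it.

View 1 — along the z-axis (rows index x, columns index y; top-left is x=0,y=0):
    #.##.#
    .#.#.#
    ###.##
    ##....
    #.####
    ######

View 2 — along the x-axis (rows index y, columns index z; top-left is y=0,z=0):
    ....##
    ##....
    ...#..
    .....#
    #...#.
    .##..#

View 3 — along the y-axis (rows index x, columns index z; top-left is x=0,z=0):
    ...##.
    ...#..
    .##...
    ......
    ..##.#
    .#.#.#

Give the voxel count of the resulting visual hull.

16 voxels

start: 6×6×6 = 216 voxels
after view 1 [z-axis, 25 of 36 cells solid] → remaining = 150
after view 2 [x-axis, 11 of 36 cells solid] → remaining = 47
after view 3 [y-axis, 11 of 36 cells solid] → remaining = 16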